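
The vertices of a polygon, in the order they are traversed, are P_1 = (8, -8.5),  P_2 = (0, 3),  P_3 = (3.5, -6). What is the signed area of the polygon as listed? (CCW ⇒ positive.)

15.875

Apply the shoelace formula: 2A = Σ (x_i·y_{i+1} − x_{i+1}·y_i), indices taken mod 3.
Σ = (24) + (-10.5) + (18.25) = 31.75
Signed area = Σ/2 = 15.875 (positive ⇒ counter-clockwise traversal).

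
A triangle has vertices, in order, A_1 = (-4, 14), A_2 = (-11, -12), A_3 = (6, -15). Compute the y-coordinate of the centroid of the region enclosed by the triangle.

-13/3

Apply the shoelace formula. First the cross-terms c_i = x_i·y_{i+1} − x_{i+1}·y_i:
  202, 237, 24  ⇒  2A = 463, A = 231.5.
Then Σ (y_i + y_{i+1})·c_i = -6019, so ȳ = -6019 / (6·231.5) = -13/3.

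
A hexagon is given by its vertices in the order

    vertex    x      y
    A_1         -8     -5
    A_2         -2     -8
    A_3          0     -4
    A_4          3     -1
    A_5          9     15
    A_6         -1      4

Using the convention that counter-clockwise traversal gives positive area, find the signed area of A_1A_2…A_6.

Apply the surveyor's formula: 2A = Σ (x_i·y_{i+1} − x_{i+1}·y_i), indices taken mod 6.
Σ = (54) + (8) + (12) + (54) + (51) + (37) = 216
Signed area = Σ/2 = 108 (positive ⇒ counter-clockwise traversal).

108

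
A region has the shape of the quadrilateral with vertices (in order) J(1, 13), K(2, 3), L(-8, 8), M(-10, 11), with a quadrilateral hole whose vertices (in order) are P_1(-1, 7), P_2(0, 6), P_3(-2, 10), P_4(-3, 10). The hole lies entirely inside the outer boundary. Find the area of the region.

63.5

Outer boundary:
Apply the surveyor's formula: 2A = Σ (x_i·y_{i+1} − x_{i+1}·y_i), indices taken mod 4.
J→K: (1)(3) − (2)(13) = -23
K→L: (2)(8) − (-8)(3) = 40
L→M: (-8)(11) − (-10)(8) = -8
M→J: (-10)(13) − (1)(11) = -141
Σ = -132
Area = |Σ|/2 = 66.
Hole:
P_1→P_2: (-1)(6) − (0)(7) = -6
P_2→P_3: (0)(10) − (-2)(6) = 12
P_3→P_4: (-2)(10) − (-3)(10) = 10
P_4→P_1: (-3)(7) − (-1)(10) = -11
Σ = 5
Area = |Σ|/2 = 2.5.
Net area = 66 − 2.5 = 63.5.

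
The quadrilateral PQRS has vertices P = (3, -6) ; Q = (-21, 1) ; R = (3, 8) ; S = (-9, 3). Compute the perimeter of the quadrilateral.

78

|PQ| = √((-24)² + (7)²) = √625 = 25
|QR| = √((24)² + (7)²) = √625 = 25
|RS| = √((-12)² + (-5)²) = √169 = 13
|SP| = √((12)² + (-9)²) = √225 = 15
Perimeter = 25 + 25 + 13 + 15 = 78.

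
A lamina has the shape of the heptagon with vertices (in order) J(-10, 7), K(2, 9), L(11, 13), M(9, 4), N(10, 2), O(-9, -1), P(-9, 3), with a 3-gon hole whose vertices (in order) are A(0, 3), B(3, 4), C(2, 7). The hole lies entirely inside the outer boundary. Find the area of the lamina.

161.5

Outer boundary:
Σ = (-104) + (-73) + (-73) + (-22) + (8) + (-36) + (-33) = -333
Area = |Σ|/2 = 166.5.
Hole:
Σ = (-9) + (13) + (6) = 10
Area = |Σ|/2 = 5.
Net area = 166.5 − 5 = 161.5.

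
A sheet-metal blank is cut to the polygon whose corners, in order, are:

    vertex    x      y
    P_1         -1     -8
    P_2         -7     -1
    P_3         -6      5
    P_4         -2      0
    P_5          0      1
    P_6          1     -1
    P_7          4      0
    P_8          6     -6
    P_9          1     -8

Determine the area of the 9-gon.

Σ = (-55) + (-41) + (10) + (-2) + (-1) + (4) + (-24) + (-42) + (-16) = -167
Area = |Σ|/2 = 83.5.

83.5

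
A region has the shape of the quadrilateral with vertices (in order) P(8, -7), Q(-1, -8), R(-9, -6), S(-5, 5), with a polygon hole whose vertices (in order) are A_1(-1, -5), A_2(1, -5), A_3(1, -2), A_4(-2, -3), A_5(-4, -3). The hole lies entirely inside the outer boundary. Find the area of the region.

100

Outer boundary:
Apply the shoelace formula: 2A = Σ (x_i·y_{i+1} − x_{i+1}·y_i), indices taken mod 4.
Σ = (-71) + (-66) + (-75) + (-5) = -217
Area = |Σ|/2 = 108.5.
Hole:
Apply the shoelace (surveyor's) formula: 2A = Σ (x_i·y_{i+1} − x_{i+1}·y_i), indices taken mod 5.
Cross-terms: 10, 3, -7, -6, 17  ⇒  Σ = 17
Area = |Σ|/2 = 8.5.
Net area = 108.5 − 8.5 = 100.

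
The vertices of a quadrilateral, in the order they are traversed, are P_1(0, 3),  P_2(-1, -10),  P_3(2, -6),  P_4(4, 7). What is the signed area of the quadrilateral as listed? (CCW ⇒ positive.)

Apply Gauss's area formula: 2A = Σ (x_i·y_{i+1} − x_{i+1}·y_i), indices taken mod 4.
Σ = (3) + (26) + (38) + (12) = 79
Signed area = Σ/2 = 39.5 (positive ⇒ counter-clockwise traversal).

39.5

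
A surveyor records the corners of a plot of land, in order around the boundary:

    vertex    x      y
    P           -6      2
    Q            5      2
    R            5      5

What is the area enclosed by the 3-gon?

Apply Gauss's area formula: 2A = Σ (x_i·y_{i+1} − x_{i+1}·y_i), indices taken mod 3.
Σ = (-22) + (15) + (40) = 33
Area = |Σ|/2 = 16.5.

16.5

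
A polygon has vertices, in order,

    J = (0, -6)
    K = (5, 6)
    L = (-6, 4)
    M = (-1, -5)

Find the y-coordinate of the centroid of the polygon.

Apply Gauss's area formula. First the cross-terms c_i = x_i·y_{i+1} − x_{i+1}·y_i:
  30, 56, 34, 6  ⇒  2A = 126, A = 63.
Then Σ (y_i + y_{i+1})·c_i = 460, so ȳ = 460 / (6·63) = 230/189.

230/189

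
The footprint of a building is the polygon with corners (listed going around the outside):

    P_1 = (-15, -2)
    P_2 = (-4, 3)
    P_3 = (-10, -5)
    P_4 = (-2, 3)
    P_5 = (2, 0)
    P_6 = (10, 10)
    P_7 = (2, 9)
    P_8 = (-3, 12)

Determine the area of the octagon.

Σ = (-53) + (50) + (-40) + (-6) + (20) + (70) + (51) + (186) = 278
Area = |Σ|/2 = 139.

139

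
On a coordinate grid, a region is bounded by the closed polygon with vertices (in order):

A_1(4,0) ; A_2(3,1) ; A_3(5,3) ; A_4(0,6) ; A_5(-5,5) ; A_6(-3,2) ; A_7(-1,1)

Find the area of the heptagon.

34

Apply Gauss's area formula: 2A = Σ (x_i·y_{i+1} − x_{i+1}·y_i), indices taken mod 7.
Σ = (4) + (4) + (30) + (30) + (5) + (-1) + (-4) = 68
Area = |Σ|/2 = 34.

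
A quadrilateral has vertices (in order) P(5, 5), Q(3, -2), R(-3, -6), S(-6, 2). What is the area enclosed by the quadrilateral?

Apply Gauss's area formula: 2A = Σ (x_i·y_{i+1} − x_{i+1}·y_i), indices taken mod 4.
P→Q: (5)(-2) − (3)(5) = -25
Q→R: (3)(-6) − (-3)(-2) = -24
R→S: (-3)(2) − (-6)(-6) = -42
S→P: (-6)(5) − (5)(2) = -40
Σ = -131
Area = |Σ|/2 = 65.5.

65.5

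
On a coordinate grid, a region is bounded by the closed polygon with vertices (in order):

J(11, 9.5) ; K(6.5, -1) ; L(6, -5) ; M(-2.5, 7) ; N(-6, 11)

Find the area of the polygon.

Cross-terms: -72.75, -26.5, 29.5, 14.5, -178  ⇒  Σ = -233.25
Area = |Σ|/2 = 116.625.

116.625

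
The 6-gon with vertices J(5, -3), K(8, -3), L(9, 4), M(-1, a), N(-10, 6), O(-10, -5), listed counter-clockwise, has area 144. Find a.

3

Write out the shoelace sum; only the two edges meeting at M involve a:
2·Area = [(9·a − (-1)·4) + ((-1)·6 − (-10)·a)] + 233
       = 19·a + 231 = 288
⇒ a = 3.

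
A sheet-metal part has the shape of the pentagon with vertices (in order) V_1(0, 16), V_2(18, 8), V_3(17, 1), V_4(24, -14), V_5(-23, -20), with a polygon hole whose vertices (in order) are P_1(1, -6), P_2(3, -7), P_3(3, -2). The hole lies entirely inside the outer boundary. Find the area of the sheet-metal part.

914

Outer boundary:
Apply the surveyor's formula: 2A = Σ (x_i·y_{i+1} − x_{i+1}·y_i), indices taken mod 5.
Cross-terms: -288, -118, -262, -802, -368  ⇒  Σ = -1838
Area = |Σ|/2 = 919.
Hole:
Apply the shoelace (surveyor's) formula: 2A = Σ (x_i·y_{i+1} − x_{i+1}·y_i), indices taken mod 3.
Σ = (11) + (15) + (-16) = 10
Area = |Σ|/2 = 5.
Net area = 919 − 5 = 914.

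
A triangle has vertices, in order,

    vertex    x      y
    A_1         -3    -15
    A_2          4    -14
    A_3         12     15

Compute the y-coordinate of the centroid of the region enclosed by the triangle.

-14/3

Apply Gauss's area formula. First the cross-terms c_i = x_i·y_{i+1} − x_{i+1}·y_i:
  102, 228, -135  ⇒  2A = 195, A = 97.5.
Then Σ (y_i + y_{i+1})·c_i = -2730, so ȳ = -2730 / (6·97.5) = -14/3.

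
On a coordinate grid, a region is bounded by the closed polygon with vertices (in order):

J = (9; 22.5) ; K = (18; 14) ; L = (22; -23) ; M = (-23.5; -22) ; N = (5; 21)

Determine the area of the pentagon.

J→K: (9)(14) − (18)(22.5) = -279
K→L: (18)(-23) − (22)(14) = -722
L→M: (22)(-22) − (-23.5)(-23) = -1024.5
M→N: (-23.5)(21) − (5)(-22) = -383.5
N→J: (5)(22.5) − (9)(21) = -76.5
Σ = -2485.5
Area = |Σ|/2 = 1242.75.

1242.75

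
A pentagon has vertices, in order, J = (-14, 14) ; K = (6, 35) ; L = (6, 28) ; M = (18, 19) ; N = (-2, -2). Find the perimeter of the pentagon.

|JK| = √((20)² + (21)²) = √841 = 29
|KL| = √((0)² + (-7)²) = √49 = 7
|LM| = √((12)² + (-9)²) = √225 = 15
|MN| = √((-20)² + (-21)²) = √841 = 29
|NJ| = √((-12)² + (16)²) = √400 = 20
Perimeter = 29 + 7 + 15 + 29 + 20 = 100.

100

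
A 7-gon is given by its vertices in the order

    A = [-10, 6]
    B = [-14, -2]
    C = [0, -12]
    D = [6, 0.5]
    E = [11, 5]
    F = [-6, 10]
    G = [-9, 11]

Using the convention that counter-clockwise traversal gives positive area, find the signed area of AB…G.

294.25

Apply the shoelace formula: 2A = Σ (x_i·y_{i+1} − x_{i+1}·y_i), indices taken mod 7.
Σ = (104) + (168) + (72) + (24.5) + (140) + (24) + (56) = 588.5
Signed area = Σ/2 = 294.25 (positive ⇒ counter-clockwise traversal).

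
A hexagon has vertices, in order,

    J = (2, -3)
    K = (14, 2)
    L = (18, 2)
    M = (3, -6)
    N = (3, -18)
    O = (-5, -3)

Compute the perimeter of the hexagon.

70

|JK| = √((12)² + (5)²) = √169 = 13
|KL| = √((4)² + (0)²) = √16 = 4
|LM| = √((-15)² + (-8)²) = √289 = 17
|MN| = √((0)² + (-12)²) = √144 = 12
|NO| = √((-8)² + (15)²) = √289 = 17
|OJ| = √((7)² + (0)²) = √49 = 7
Perimeter = 13 + 4 + 17 + 12 + 17 + 7 = 70.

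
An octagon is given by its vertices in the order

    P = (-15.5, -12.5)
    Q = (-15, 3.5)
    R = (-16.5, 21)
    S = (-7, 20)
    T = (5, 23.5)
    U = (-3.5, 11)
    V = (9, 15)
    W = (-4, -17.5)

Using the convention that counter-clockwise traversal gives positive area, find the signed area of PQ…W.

-639.75

Σ = (-241.75) + (-257.25) + (-183) + (-264.5) + (137.25) + (-151.5) + (-97.5) + (-221.25) = -1279.5
Signed area = Σ/2 = -639.75 (negative ⇒ clockwise traversal).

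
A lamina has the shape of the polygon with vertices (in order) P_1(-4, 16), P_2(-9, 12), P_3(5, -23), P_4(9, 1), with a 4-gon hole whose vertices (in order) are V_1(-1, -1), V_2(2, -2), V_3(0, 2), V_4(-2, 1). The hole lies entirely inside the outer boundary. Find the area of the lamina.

Outer boundary:
Apply the shoelace (surveyor's) formula: 2A = Σ (x_i·y_{i+1} − x_{i+1}·y_i), indices taken mod 4.
P_1→P_2: (-4)(12) − (-9)(16) = 96
P_2→P_3: (-9)(-23) − (5)(12) = 147
P_3→P_4: (5)(1) − (9)(-23) = 212
P_4→P_1: (9)(16) − (-4)(1) = 148
Σ = 603
Area = |Σ|/2 = 301.5.
Hole:
Apply the surveyor's formula: 2A = Σ (x_i·y_{i+1} − x_{i+1}·y_i), indices taken mod 4.
V_1→V_2: (-1)(-2) − (2)(-1) = 4
V_2→V_3: (2)(2) − (0)(-2) = 4
V_3→V_4: (0)(1) − (-2)(2) = 4
V_4→V_1: (-2)(-1) − (-1)(1) = 3
Σ = 15
Area = |Σ|/2 = 7.5.
Net area = 301.5 − 7.5 = 294.

294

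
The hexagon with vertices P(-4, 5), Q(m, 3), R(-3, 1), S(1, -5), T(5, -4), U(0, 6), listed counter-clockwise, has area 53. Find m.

Write out the shoelace sum; only the two edges meeting at Q involve m:
2·Area = [((-4)·3 − m·5) + (m·1 − (-3)·3)] + 89
       = -4·m + 86 = 106
⇒ m = -5.

-5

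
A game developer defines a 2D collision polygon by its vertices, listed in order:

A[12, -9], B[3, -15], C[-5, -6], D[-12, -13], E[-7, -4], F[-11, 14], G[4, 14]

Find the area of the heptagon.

Apply the surveyor's formula: 2A = Σ (x_i·y_{i+1} − x_{i+1}·y_i), indices taken mod 7.
Σ = (-153) + (-93) + (-7) + (-43) + (-142) + (-210) + (-204) = -852
Area = |Σ|/2 = 426.

426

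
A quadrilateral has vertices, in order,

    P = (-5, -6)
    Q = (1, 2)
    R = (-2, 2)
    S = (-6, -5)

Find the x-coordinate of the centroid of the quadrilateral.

-41/15

Apply the surveyor's formula. First the cross-terms c_i = x_i·y_{i+1} − x_{i+1}·y_i:
  -4, 6, 22, 11  ⇒  2A = 35, A = 17.5.
Then Σ (x_i + x_{i+1})·c_i = -287, so x̄ = -287 / (6·17.5) = -41/15.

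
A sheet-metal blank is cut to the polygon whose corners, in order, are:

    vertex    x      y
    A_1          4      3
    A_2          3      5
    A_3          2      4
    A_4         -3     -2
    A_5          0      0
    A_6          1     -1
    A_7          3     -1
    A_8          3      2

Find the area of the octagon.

16.5

Apply the shoelace formula: 2A = Σ (x_i·y_{i+1} − x_{i+1}·y_i), indices taken mod 8.
Cross-terms: 11, 2, 8, 0, 0, 2, 9, 1  ⇒  Σ = 33
Area = |Σ|/2 = 16.5.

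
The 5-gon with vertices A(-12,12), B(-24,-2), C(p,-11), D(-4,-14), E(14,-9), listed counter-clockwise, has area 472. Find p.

The doubled signed area Σ (x_i y_{i+1} − x_{i+1} y_i) is linear in p.
With p=0 it equals 824; the coefficient of p is -12 (from the two edges through C).
So -12·p + 824 = 2·472 = 944 ⇒ p = -10.

-10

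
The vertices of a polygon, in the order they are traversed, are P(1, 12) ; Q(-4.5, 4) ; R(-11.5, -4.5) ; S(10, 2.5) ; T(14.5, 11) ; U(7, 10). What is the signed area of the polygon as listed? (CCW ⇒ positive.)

178.125

Σ = (58) + (66.25) + (16.25) + (73.75) + (68) + (74) = 356.25
Signed area = Σ/2 = 178.125 (positive ⇒ counter-clockwise traversal).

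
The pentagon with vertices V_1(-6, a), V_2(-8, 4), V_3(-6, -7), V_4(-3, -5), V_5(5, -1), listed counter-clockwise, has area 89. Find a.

The doubled signed area Σ (x_i y_{i+1} − x_{i+1} y_i) is linear in a.
With a=0 it equals 87; the coefficient of a is 13 (from the two edges through V_1).
So 13·a + 87 = 2·89 = 178 ⇒ a = 7.

7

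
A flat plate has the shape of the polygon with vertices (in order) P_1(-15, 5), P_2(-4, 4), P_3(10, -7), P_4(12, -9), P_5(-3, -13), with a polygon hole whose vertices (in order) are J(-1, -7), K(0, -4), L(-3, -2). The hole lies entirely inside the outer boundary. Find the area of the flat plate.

Outer boundary:
Apply the shoelace formula: 2A = Σ (x_i·y_{i+1} − x_{i+1}·y_i), indices taken mod 5.
Σ = (-40) + (-12) + (-6) + (-183) + (-210) = -451
Area = |Σ|/2 = 225.5.
Hole:
Apply the shoelace formula: 2A = Σ (x_i·y_{i+1} − x_{i+1}·y_i), indices taken mod 3.
Σ = (4) + (-12) + (19) = 11
Area = |Σ|/2 = 5.5.
Net area = 225.5 − 5.5 = 220.

220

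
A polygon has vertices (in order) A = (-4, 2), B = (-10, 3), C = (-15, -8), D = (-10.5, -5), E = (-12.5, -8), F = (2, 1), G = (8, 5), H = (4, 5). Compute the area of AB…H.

99.5

Σ = (8) + (125) + (-9) + (21.5) + (3.5) + (2) + (20) + (28) = 199
Area = |Σ|/2 = 99.5.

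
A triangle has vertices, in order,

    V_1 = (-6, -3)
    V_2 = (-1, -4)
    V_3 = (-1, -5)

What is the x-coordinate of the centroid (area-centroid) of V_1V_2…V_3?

-8/3

Apply the shoelace formula. First the cross-terms c_i = x_i·y_{i+1} − x_{i+1}·y_i:
  21, 1, -27  ⇒  2A = -5, A = -2.5.
Then Σ (x_i + x_{i+1})·c_i = 40, so x̄ = 40 / (6·(-2.5)) = -8/3.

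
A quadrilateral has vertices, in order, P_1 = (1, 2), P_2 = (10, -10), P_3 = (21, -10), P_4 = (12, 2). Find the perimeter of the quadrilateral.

|P_1P_2| = √((9)² + (-12)²) = √225 = 15
|P_2P_3| = √((11)² + (0)²) = √121 = 11
|P_3P_4| = √((-9)² + (12)²) = √225 = 15
|P_4P_1| = √((-11)² + (0)²) = √121 = 11
Perimeter = 15 + 11 + 15 + 11 = 52.

52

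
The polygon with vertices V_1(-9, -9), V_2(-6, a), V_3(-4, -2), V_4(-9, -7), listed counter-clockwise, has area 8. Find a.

Write out the shoelace sum; only the two edges meeting at V_2 involve a:
2·Area = [((-9)·a − (-6)·(-9)) + ((-6)·(-2) − (-4)·a)] + 28
       = -5·a + -14 = 16
⇒ a = -6.

-6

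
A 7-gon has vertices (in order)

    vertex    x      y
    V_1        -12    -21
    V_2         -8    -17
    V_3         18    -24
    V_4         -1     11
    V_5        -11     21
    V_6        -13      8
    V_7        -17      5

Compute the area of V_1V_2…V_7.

740.5

Apply Gauss's area formula: 2A = Σ (x_i·y_{i+1} − x_{i+1}·y_i), indices taken mod 7.
Σ = (36) + (498) + (174) + (100) + (185) + (71) + (417) = 1481
Area = |Σ|/2 = 740.5.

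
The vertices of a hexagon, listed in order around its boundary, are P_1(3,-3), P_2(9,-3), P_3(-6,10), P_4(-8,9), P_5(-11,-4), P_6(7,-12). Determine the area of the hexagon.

Σ = (18) + (72) + (26) + (131) + (160) + (15) = 422
Area = |Σ|/2 = 211.

211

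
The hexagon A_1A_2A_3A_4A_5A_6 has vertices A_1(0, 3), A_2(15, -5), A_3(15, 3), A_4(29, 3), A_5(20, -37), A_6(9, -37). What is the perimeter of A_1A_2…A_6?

|A_1A_2| = √((15)² + (-8)²) = √289 = 17
|A_2A_3| = √((0)² + (8)²) = √64 = 8
|A_3A_4| = √((14)² + (0)²) = √196 = 14
|A_4A_5| = √((-9)² + (-40)²) = √1681 = 41
|A_5A_6| = √((-11)² + (0)²) = √121 = 11
|A_6A_1| = √((-9)² + (40)²) = √1681 = 41
Perimeter = 17 + 8 + 14 + 41 + 11 + 41 = 132.

132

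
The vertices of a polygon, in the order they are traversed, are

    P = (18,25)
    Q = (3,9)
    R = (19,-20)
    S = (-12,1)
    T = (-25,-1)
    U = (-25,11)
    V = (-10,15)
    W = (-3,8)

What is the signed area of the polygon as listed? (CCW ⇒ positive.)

Apply the shoelace formula: 2A = Σ (x_i·y_{i+1} − x_{i+1}·y_i), indices taken mod 8.
P→Q: (18)(9) − (3)(25) = 87
Q→R: (3)(-20) − (19)(9) = -231
R→S: (19)(1) − (-12)(-20) = -221
S→T: (-12)(-1) − (-25)(1) = 37
T→U: (-25)(11) − (-25)(-1) = -300
U→V: (-25)(15) − (-10)(11) = -265
V→W: (-10)(8) − (-3)(15) = -35
W→P: (-3)(25) − (18)(8) = -219
Σ = -1147
Signed area = Σ/2 = -573.5 (negative ⇒ clockwise traversal).

-573.5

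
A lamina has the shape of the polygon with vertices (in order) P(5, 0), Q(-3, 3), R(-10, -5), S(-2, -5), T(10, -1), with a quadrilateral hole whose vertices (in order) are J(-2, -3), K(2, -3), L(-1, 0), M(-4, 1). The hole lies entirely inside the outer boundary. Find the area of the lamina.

67.5

Outer boundary:
Σ = (15) + (45) + (40) + (52) + (5) = 157
Area = |Σ|/2 = 78.5.
Hole:
Apply the surveyor's formula: 2A = Σ (x_i·y_{i+1} − x_{i+1}·y_i), indices taken mod 4.
Σ = (12) + (-3) + (-1) + (14) = 22
Area = |Σ|/2 = 11.
Net area = 78.5 − 11 = 67.5.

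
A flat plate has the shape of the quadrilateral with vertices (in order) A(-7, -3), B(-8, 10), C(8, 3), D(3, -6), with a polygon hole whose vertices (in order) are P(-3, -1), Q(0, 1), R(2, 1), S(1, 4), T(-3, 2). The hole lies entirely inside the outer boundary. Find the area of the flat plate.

Outer boundary:
Cross-terms: -94, -104, -57, -51  ⇒  Σ = -306
Area = |Σ|/2 = 153.
Hole:
Apply the shoelace formula: 2A = Σ (x_i·y_{i+1} − x_{i+1}·y_i), indices taken mod 5.
Σ = (-3) + (-2) + (7) + (14) + (9) = 25
Area = |Σ|/2 = 12.5.
Net area = 153 − 12.5 = 140.5.

140.5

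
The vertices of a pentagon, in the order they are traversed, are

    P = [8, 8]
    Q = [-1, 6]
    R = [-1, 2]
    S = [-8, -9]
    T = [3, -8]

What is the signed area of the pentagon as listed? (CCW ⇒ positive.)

132

Apply the surveyor's formula: 2A = Σ (x_i·y_{i+1} − x_{i+1}·y_i), indices taken mod 5.
Σ = (56) + (4) + (25) + (91) + (88) = 264
Signed area = Σ/2 = 132 (positive ⇒ counter-clockwise traversal).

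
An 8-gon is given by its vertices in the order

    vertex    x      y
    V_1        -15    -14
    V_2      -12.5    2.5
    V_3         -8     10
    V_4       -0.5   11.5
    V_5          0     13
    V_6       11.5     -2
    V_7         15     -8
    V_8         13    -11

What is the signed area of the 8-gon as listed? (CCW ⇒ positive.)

-515.25

Apply the surveyor's formula: 2A = Σ (x_i·y_{i+1} − x_{i+1}·y_i), indices taken mod 8.
Cross-terms: -212.5, -105, -87, -6.5, -149.5, -62, -61, -347  ⇒  Σ = -1030.5
Signed area = Σ/2 = -515.25 (negative ⇒ clockwise traversal).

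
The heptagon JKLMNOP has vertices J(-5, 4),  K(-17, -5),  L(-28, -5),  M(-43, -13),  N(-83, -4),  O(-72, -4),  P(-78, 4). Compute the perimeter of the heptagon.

178

|JK| = √((-12)² + (-9)²) = √225 = 15
|KL| = √((-11)² + (0)²) = √121 = 11
|LM| = √((-15)² + (-8)²) = √289 = 17
|MN| = √((-40)² + (9)²) = √1681 = 41
|NO| = √((11)² + (0)²) = √121 = 11
|OP| = √((-6)² + (8)²) = √100 = 10
|PJ| = √((73)² + (0)²) = √5329 = 73
Perimeter = 15 + 11 + 17 + 41 + 11 + 10 + 73 = 178.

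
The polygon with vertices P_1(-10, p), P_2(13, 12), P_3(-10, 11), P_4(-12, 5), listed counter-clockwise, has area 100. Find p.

3

The doubled signed area Σ (x_i y_{i+1} − x_{i+1} y_i) is linear in p.
With p=0 it equals 275; the coefficient of p is -25 (from the two edges through P_1).
So -25·p + 275 = 2·100 = 200 ⇒ p = 3.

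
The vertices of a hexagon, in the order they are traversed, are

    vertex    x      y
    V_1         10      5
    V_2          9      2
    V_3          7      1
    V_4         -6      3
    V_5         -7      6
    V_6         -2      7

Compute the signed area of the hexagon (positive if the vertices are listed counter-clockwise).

Σ = (-25) + (-5) + (27) + (-15) + (-37) + (-80) = -135
Signed area = Σ/2 = -67.5 (negative ⇒ clockwise traversal).

-67.5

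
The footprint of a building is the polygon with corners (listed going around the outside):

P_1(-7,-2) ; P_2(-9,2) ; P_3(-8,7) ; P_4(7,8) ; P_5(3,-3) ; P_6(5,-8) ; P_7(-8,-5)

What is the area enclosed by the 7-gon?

P_1→P_2: (-7)(2) − (-9)(-2) = -32
P_2→P_3: (-9)(7) − (-8)(2) = -47
P_3→P_4: (-8)(8) − (7)(7) = -113
P_4→P_5: (7)(-3) − (3)(8) = -45
P_5→P_6: (3)(-8) − (5)(-3) = -9
P_6→P_7: (5)(-5) − (-8)(-8) = -89
P_7→P_1: (-8)(-2) − (-7)(-5) = -19
Σ = -354
Area = |Σ|/2 = 177.

177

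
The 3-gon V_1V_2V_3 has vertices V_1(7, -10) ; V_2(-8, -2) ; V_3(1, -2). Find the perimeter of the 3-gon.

|V_1V_2| = √((-15)² + (8)²) = √289 = 17
|V_2V_3| = √((9)² + (0)²) = √81 = 9
|V_3V_1| = √((6)² + (-8)²) = √100 = 10
Perimeter = 17 + 9 + 10 = 36.

36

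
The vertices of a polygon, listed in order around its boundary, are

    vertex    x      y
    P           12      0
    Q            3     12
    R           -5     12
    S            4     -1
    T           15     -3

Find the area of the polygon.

Apply the shoelace formula: 2A = Σ (x_i·y_{i+1} − x_{i+1}·y_i), indices taken mod 5.
Σ = (144) + (96) + (-43) + (3) + (36) = 236
Area = |Σ|/2 = 118.

118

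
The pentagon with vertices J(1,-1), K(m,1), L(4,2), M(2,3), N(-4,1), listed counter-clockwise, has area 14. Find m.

2

The doubled signed area Σ (x_i y_{i+1} − x_{i+1} y_i) is linear in m.
With m=0 it equals 22; the coefficient of m is 3 (from the two edges through K).
So 3·m + 22 = 2·14 = 28 ⇒ m = 2.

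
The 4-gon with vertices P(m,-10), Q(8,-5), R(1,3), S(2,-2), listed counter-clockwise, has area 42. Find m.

Write out the shoelace sum; only the two edges meeting at P involve m:
2·Area = [(2·(-10) − m·(-2)) + (m·(-5) − 8·(-10))] + 21
       = -3·m + 81 = 84
⇒ m = -1.

-1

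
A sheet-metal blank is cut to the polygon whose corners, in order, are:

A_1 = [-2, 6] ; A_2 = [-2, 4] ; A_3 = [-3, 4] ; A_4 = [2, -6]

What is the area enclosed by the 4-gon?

9

Apply the surveyor's formula: 2A = Σ (x_i·y_{i+1} − x_{i+1}·y_i), indices taken mod 4.
A_1→A_2: (-2)(4) − (-2)(6) = 4
A_2→A_3: (-2)(4) − (-3)(4) = 4
A_3→A_4: (-3)(-6) − (2)(4) = 10
A_4→A_1: (2)(6) − (-2)(-6) = 0
Σ = 18
Area = |Σ|/2 = 9.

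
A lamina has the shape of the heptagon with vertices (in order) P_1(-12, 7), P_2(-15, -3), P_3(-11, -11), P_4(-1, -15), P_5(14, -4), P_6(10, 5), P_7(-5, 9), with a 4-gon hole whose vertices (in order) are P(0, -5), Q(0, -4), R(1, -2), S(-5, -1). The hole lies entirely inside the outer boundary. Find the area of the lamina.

460.5

Outer boundary:
Cross-terms: 141, 132, 154, 214, 110, 115, 73  ⇒  Σ = 939
Area = |Σ|/2 = 469.5.
Hole:
Apply the shoelace formula: 2A = Σ (x_i·y_{i+1} − x_{i+1}·y_i), indices taken mod 4.
P→Q: (0)(-4) − (0)(-5) = 0
Q→R: (0)(-2) − (1)(-4) = 4
R→S: (1)(-1) − (-5)(-2) = -11
S→P: (-5)(-5) − (0)(-1) = 25
Σ = 18
Area = |Σ|/2 = 9.
Net area = 469.5 − 9 = 460.5.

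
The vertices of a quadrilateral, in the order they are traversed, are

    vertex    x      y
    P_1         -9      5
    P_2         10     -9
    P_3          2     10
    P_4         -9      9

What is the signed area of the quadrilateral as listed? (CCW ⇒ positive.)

Apply Gauss's area formula: 2A = Σ (x_i·y_{i+1} − x_{i+1}·y_i), indices taken mod 4.
Σ = (31) + (118) + (108) + (36) = 293
Signed area = Σ/2 = 146.5 (positive ⇒ counter-clockwise traversal).

146.5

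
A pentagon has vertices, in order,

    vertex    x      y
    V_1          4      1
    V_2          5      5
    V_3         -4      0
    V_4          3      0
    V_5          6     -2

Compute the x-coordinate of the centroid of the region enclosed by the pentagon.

Apply the shoelace formula. First the cross-terms c_i = x_i·y_{i+1} − x_{i+1}·y_i:
  15, 20, 0, -6, 14  ⇒  2A = 43, A = 21.5.
Then Σ (x_i + x_{i+1})·c_i = 241, so x̄ = 241 / (6·21.5) = 241/129.

241/129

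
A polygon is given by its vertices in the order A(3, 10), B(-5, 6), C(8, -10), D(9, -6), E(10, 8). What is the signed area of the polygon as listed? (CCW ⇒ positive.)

160

Σ = (68) + (2) + (42) + (132) + (76) = 320
Signed area = Σ/2 = 160 (positive ⇒ counter-clockwise traversal).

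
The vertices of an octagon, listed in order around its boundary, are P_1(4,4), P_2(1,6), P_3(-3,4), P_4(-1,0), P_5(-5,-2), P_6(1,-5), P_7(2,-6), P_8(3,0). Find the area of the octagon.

54.5

Apply the shoelace (surveyor's) formula: 2A = Σ (x_i·y_{i+1} − x_{i+1}·y_i), indices taken mod 8.
Σ = (20) + (22) + (4) + (2) + (27) + (4) + (18) + (12) = 109
Area = |Σ|/2 = 54.5.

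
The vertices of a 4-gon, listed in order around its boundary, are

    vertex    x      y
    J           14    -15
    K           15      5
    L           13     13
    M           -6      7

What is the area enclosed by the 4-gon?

293

Apply the shoelace (surveyor's) formula: 2A = Σ (x_i·y_{i+1} − x_{i+1}·y_i), indices taken mod 4.
Cross-terms: 295, 130, 169, -8  ⇒  Σ = 586
Area = |Σ|/2 = 293.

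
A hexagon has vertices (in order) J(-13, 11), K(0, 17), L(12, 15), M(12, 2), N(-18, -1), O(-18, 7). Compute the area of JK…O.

Apply the surveyor's formula: 2A = Σ (x_i·y_{i+1} − x_{i+1}·y_i), indices taken mod 6.
Cross-terms: -221, -204, -156, 24, -144, -107  ⇒  Σ = -808
Area = |Σ|/2 = 404.

404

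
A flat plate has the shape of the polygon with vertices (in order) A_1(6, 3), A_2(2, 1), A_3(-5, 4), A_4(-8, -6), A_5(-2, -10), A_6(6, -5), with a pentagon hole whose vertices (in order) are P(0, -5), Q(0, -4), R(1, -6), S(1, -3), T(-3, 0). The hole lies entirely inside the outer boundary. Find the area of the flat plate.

Outer boundary:
Apply the surveyor's formula: 2A = Σ (x_i·y_{i+1} − x_{i+1}·y_i), indices taken mod 6.
A_1→A_2: (6)(1) − (2)(3) = 0
A_2→A_3: (2)(4) − (-5)(1) = 13
A_3→A_4: (-5)(-6) − (-8)(4) = 62
A_4→A_5: (-8)(-10) − (-2)(-6) = 68
A_5→A_6: (-2)(-5) − (6)(-10) = 70
A_6→A_1: (6)(3) − (6)(-5) = 48
Σ = 261
Area = |Σ|/2 = 130.5.
Hole:
Apply the shoelace (surveyor's) formula: 2A = Σ (x_i·y_{i+1} − x_{i+1}·y_i), indices taken mod 5.
Cross-terms: 0, 4, 3, -9, 15  ⇒  Σ = 13
Area = |Σ|/2 = 6.5.
Net area = 130.5 − 6.5 = 124.

124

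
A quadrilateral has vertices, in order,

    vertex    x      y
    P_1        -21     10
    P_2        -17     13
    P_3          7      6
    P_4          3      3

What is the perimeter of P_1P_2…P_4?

60

|P_1P_2| = √((4)² + (3)²) = √25 = 5
|P_2P_3| = √((24)² + (-7)²) = √625 = 25
|P_3P_4| = √((-4)² + (-3)²) = √25 = 5
|P_4P_1| = √((-24)² + (7)²) = √625 = 25
Perimeter = 5 + 25 + 5 + 25 = 60.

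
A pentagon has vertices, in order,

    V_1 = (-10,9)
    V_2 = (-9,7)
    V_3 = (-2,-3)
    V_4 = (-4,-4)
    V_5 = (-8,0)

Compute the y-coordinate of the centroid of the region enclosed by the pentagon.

Apply the shoelace (surveyor's) formula. First the cross-terms c_i = x_i·y_{i+1} − x_{i+1}·y_i:
  11, 41, -4, -32, -72  ⇒  2A = -56, A = -28.
Then Σ (y_i + y_{i+1})·c_i = -152, so ȳ = -152 / (6·(-28)) = 19/21.

19/21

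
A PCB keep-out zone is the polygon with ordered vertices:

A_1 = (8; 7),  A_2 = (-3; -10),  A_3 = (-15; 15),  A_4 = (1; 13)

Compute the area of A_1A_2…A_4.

Apply the surveyor's formula: 2A = Σ (x_i·y_{i+1} − x_{i+1}·y_i), indices taken mod 4.
Σ = (-59) + (-195) + (-210) + (-97) = -561
Area = |Σ|/2 = 280.5.

280.5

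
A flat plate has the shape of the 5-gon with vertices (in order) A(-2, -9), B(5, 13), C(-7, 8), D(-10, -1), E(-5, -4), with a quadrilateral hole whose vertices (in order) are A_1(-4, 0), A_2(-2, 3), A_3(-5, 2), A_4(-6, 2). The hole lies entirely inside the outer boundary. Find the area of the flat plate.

Outer boundary:
Apply the surveyor's formula: 2A = Σ (x_i·y_{i+1} − x_{i+1}·y_i), indices taken mod 5.
Cross-terms: 19, 131, 87, 35, 37  ⇒  Σ = 309
Area = |Σ|/2 = 154.5.
Hole:
Σ = (-12) + (11) + (2) + (8) = 9
Area = |Σ|/2 = 4.5.
Net area = 154.5 − 4.5 = 150.

150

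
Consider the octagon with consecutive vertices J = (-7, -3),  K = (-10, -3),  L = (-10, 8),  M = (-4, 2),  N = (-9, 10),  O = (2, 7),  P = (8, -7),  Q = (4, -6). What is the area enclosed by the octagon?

Cross-terms: -9, -110, 12, -22, -83, -70, -20, -54  ⇒  Σ = -356
Area = |Σ|/2 = 178.

178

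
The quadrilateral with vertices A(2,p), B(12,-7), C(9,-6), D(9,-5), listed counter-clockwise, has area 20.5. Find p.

-15

The doubled signed area Σ (x_i y_{i+1} − x_{i+1} y_i) is linear in p.
With p=0 it equals -4; the coefficient of p is -3 (from the two edges through A).
So -3·p + -4 = 2·20.5 = 41 ⇒ p = -15.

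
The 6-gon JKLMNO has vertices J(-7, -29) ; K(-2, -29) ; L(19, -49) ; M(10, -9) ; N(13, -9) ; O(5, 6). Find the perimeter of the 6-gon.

132

|JK| = √((5)² + (0)²) = √25 = 5
|KL| = √((21)² + (-20)²) = √841 = 29
|LM| = √((-9)² + (40)²) = √1681 = 41
|MN| = √((3)² + (0)²) = √9 = 3
|NO| = √((-8)² + (15)²) = √289 = 17
|OJ| = √((-12)² + (-35)²) = √1369 = 37
Perimeter = 5 + 29 + 41 + 3 + 17 + 37 = 132.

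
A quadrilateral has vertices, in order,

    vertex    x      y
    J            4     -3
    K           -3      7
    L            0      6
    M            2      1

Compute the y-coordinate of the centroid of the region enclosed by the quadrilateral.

74/21

Apply the shoelace (surveyor's) formula. First the cross-terms c_i = x_i·y_{i+1} − x_{i+1}·y_i:
  19, -18, -12, -10  ⇒  2A = -21, A = -10.5.
Then Σ (y_i + y_{i+1})·c_i = -222, so ȳ = -222 / (6·(-10.5)) = 74/21.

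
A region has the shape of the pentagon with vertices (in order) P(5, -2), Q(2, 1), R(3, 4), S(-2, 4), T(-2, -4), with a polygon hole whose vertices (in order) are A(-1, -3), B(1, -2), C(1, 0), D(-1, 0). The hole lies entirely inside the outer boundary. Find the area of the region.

Outer boundary:
Apply the surveyor's formula: 2A = Σ (x_i·y_{i+1} − x_{i+1}·y_i), indices taken mod 5.
Σ = (9) + (5) + (20) + (16) + (24) = 74
Area = |Σ|/2 = 37.
Hole:
A→B: (-1)(-2) − (1)(-3) = 5
B→C: (1)(0) − (1)(-2) = 2
C→D: (1)(0) − (-1)(0) = 0
D→A: (-1)(-3) − (-1)(0) = 3
Σ = 10
Area = |Σ|/2 = 5.
Net area = 37 − 5 = 32.

32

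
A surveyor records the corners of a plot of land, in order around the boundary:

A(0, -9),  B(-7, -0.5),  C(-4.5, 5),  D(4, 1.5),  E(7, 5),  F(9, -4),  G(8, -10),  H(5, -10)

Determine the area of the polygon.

161.75

Apply Gauss's area formula: 2A = Σ (x_i·y_{i+1} − x_{i+1}·y_i), indices taken mod 8.
Σ = (-63) + (-37.25) + (-26.75) + (9.5) + (-73) + (-58) + (-30) + (-45) = -323.5
Area = |Σ|/2 = 161.75.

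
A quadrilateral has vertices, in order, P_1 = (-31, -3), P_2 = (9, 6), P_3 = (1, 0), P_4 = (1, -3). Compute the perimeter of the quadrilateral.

86

|P_1P_2| = √((40)² + (9)²) = √1681 = 41
|P_2P_3| = √((-8)² + (-6)²) = √100 = 10
|P_3P_4| = √((0)² + (-3)²) = √9 = 3
|P_4P_1| = √((-32)² + (0)²) = √1024 = 32
Perimeter = 41 + 10 + 3 + 32 = 86.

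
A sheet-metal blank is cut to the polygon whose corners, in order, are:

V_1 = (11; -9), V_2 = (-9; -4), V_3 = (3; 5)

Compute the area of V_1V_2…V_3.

120

Apply Gauss's area formula: 2A = Σ (x_i·y_{i+1} − x_{i+1}·y_i), indices taken mod 3.
V_1→V_2: (11)(-4) − (-9)(-9) = -125
V_2→V_3: (-9)(5) − (3)(-4) = -33
V_3→V_1: (3)(-9) − (11)(5) = -82
Σ = -240
Area = |Σ|/2 = 120.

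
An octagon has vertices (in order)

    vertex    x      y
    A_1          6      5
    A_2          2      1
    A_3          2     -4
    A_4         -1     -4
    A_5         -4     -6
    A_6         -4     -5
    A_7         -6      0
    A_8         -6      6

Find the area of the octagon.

Apply the surveyor's formula: 2A = Σ (x_i·y_{i+1} − x_{i+1}·y_i), indices taken mod 8.
Cross-terms: -4, -10, -12, -10, -4, -30, -36, -66  ⇒  Σ = -172
Area = |Σ|/2 = 86.

86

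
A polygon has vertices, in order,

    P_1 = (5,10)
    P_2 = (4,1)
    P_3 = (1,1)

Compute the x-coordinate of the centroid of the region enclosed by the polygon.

Apply Gauss's area formula. First the cross-terms c_i = x_i·y_{i+1} − x_{i+1}·y_i:
  -35, 3, 5  ⇒  2A = -27, A = -13.5.
Then Σ (x_i + x_{i+1})·c_i = -270, so x̄ = -270 / (6·(-13.5)) = 10/3.

10/3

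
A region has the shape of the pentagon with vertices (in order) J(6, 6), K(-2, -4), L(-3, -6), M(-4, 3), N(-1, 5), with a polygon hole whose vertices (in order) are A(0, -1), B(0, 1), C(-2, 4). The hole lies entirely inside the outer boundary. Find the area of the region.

47

Outer boundary:
J→K: (6)(-4) − (-2)(6) = -12
K→L: (-2)(-6) − (-3)(-4) = 0
L→M: (-3)(3) − (-4)(-6) = -33
M→N: (-4)(5) − (-1)(3) = -17
N→J: (-1)(6) − (6)(5) = -36
Σ = -98
Area = |Σ|/2 = 49.
Hole:
Cross-terms: 0, 2, 2  ⇒  Σ = 4
Area = |Σ|/2 = 2.
Net area = 49 − 2 = 47.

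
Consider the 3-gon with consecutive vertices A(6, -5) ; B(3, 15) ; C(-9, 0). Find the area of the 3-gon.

142.5

Apply the shoelace (surveyor's) formula: 2A = Σ (x_i·y_{i+1} − x_{i+1}·y_i), indices taken mod 3.
Σ = (105) + (135) + (45) = 285
Area = |Σ|/2 = 142.5.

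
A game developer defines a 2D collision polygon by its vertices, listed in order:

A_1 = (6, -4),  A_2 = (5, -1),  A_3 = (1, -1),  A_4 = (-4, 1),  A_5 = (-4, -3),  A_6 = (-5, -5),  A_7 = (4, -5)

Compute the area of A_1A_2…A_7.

Apply the shoelace (surveyor's) formula: 2A = Σ (x_i·y_{i+1} − x_{i+1}·y_i), indices taken mod 7.
A_1→A_2: (6)(-1) − (5)(-4) = 14
A_2→A_3: (5)(-1) − (1)(-1) = -4
A_3→A_4: (1)(1) − (-4)(-1) = -3
A_4→A_5: (-4)(-3) − (-4)(1) = 16
A_5→A_6: (-4)(-5) − (-5)(-3) = 5
A_6→A_7: (-5)(-5) − (4)(-5) = 45
A_7→A_1: (4)(-4) − (6)(-5) = 14
Σ = 87
Area = |Σ|/2 = 43.5.

43.5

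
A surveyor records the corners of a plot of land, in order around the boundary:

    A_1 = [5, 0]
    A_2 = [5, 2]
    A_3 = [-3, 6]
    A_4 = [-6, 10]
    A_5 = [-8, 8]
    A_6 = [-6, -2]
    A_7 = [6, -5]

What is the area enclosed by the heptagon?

107.5

Apply the surveyor's formula: 2A = Σ (x_i·y_{i+1} − x_{i+1}·y_i), indices taken mod 7.
Σ = (10) + (36) + (6) + (32) + (64) + (42) + (25) = 215
Area = |Σ|/2 = 107.5.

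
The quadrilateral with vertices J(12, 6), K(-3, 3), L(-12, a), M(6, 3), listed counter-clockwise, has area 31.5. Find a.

Write out the shoelace sum; only the two edges meeting at L involve a:
2·Area = [((-3)·a − (-12)·3) + ((-12)·3 − 6·a)] + 54
       = -9·a + 54 = 63
⇒ a = -1.

-1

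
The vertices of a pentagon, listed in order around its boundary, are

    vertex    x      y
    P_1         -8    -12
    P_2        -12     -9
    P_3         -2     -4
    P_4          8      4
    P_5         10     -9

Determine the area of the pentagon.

Σ = (-72) + (30) + (24) + (-112) + (-192) = -322
Area = |Σ|/2 = 161.

161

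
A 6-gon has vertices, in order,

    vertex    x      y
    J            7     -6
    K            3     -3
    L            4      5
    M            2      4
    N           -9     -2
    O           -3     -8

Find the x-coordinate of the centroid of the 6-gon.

-175/202

Apply Gauss's area formula. First the cross-terms c_i = x_i·y_{i+1} − x_{i+1}·y_i:
  -3, 27, 6, 32, 66, 74  ⇒  2A = 202, A = 101.
Then Σ (x_i + x_{i+1})·c_i = -525, so x̄ = -525 / (6·101) = -175/202.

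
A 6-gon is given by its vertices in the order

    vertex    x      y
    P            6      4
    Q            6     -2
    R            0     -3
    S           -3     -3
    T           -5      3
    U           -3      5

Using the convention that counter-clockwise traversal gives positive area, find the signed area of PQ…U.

-72.5

Apply the shoelace (surveyor's) formula: 2A = Σ (x_i·y_{i+1} − x_{i+1}·y_i), indices taken mod 6.
Σ = (-36) + (-18) + (-9) + (-24) + (-16) + (-42) = -145
Signed area = Σ/2 = -72.5 (negative ⇒ clockwise traversal).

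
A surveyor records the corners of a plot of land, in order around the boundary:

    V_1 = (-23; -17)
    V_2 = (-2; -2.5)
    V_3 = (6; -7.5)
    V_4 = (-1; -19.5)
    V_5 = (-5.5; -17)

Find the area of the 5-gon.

Apply the shoelace formula: 2A = Σ (x_i·y_{i+1} − x_{i+1}·y_i), indices taken mod 5.
Cross-terms: 23.5, 30, -124.5, -90.25, -297.5  ⇒  Σ = -458.75
Area = |Σ|/2 = 229.375.

229.375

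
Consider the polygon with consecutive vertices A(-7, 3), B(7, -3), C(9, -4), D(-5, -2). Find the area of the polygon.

34

Σ = (0) + (-1) + (-38) + (-29) = -68
Area = |Σ|/2 = 34.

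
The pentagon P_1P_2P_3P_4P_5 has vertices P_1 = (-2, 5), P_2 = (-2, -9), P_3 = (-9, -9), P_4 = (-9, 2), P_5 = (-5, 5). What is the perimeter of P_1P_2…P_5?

40

|P_1P_2| = √((0)² + (-14)²) = √196 = 14
|P_2P_3| = √((-7)² + (0)²) = √49 = 7
|P_3P_4| = √((0)² + (11)²) = √121 = 11
|P_4P_5| = √((4)² + (3)²) = √25 = 5
|P_5P_1| = √((3)² + (0)²) = √9 = 3
Perimeter = 14 + 7 + 11 + 5 + 3 = 40.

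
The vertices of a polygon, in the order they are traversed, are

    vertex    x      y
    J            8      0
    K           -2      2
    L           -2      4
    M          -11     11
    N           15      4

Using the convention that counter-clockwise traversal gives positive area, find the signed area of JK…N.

Apply the shoelace (surveyor's) formula: 2A = Σ (x_i·y_{i+1} − x_{i+1}·y_i), indices taken mod 5.
Cross-terms: 16, -4, 22, -209, -32  ⇒  Σ = -207
Signed area = Σ/2 = -103.5 (negative ⇒ clockwise traversal).

-103.5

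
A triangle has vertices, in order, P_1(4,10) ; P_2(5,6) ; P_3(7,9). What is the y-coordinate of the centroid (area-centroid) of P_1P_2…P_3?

Apply the surveyor's formula. First the cross-terms c_i = x_i·y_{i+1} − x_{i+1}·y_i:
  -26, 3, 34  ⇒  2A = 11, A = 5.5.
Then Σ (y_i + y_{i+1})·c_i = 275, so ȳ = 275 / (6·5.5) = 25/3.

25/3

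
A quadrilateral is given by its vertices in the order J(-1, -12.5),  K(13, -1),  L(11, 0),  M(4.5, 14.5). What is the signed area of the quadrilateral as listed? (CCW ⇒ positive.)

146.125

Apply the shoelace (surveyor's) formula: 2A = Σ (x_i·y_{i+1} − x_{i+1}·y_i), indices taken mod 4.
J→K: (-1)(-1) − (13)(-12.5) = 163.5
K→L: (13)(0) − (11)(-1) = 11
L→M: (11)(14.5) − (4.5)(0) = 159.5
M→J: (4.5)(-12.5) − (-1)(14.5) = -41.75
Σ = 292.25
Signed area = Σ/2 = 146.125 (positive ⇒ counter-clockwise traversal).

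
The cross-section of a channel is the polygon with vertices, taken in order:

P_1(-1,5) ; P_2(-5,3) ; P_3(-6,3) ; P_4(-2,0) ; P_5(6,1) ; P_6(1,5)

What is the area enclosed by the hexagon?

34

Apply the shoelace (surveyor's) formula: 2A = Σ (x_i·y_{i+1} − x_{i+1}·y_i), indices taken mod 6.
P_1→P_2: (-1)(3) − (-5)(5) = 22
P_2→P_3: (-5)(3) − (-6)(3) = 3
P_3→P_4: (-6)(0) − (-2)(3) = 6
P_4→P_5: (-2)(1) − (6)(0) = -2
P_5→P_6: (6)(5) − (1)(1) = 29
P_6→P_1: (1)(5) − (-1)(5) = 10
Σ = 68
Area = |Σ|/2 = 34.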